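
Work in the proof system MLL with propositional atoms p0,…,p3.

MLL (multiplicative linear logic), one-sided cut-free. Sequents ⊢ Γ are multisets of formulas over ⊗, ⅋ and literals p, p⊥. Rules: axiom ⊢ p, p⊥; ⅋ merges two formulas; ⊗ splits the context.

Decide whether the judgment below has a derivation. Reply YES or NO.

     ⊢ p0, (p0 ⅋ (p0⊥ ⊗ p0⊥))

Derivation trace:
[⅋]  ⊢ p0, (p0 ⅋ (p0⊥ ⊗ p0⊥))
  [⊗]  ⊢ p0, p0, (p0⊥ ⊗ p0⊥)
    [Ax]  ⊢ p0, p0⊥
    [Ax]  ⊢ p0, p0⊥

Result: YES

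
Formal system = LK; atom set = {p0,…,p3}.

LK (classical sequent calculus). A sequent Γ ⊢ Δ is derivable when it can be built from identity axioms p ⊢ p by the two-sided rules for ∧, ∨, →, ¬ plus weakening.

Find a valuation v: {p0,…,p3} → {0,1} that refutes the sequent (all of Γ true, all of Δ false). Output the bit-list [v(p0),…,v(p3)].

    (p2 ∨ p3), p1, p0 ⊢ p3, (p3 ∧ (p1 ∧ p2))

Search for a countermodel by truth-table:
  v=0000: Γ:[(p2 ∨ p3)=F, p1=F, p0=F] Δ:[p3=F, (p3 ∧ (p1 ∧ p2))=F] refutes=False
  v=0001: Γ:[(p2 ∨ p3)=T, p1=F, p0=F] Δ:[p3=T, (p3 ∧ (p1 ∧ p2))=F] refutes=False
  v=0010: Γ:[(p2 ∨ p3)=T, p1=F, p0=F] Δ:[p3=F, (p3 ∧ (p1 ∧ p2))=F] refutes=False
  v=0011: Γ:[(p2 ∨ p3)=T, p1=F, p0=F] Δ:[p3=T, (p3 ∧ (p1 ∧ p2))=F] refutes=False
  v=0100: Γ:[(p2 ∨ p3)=F, p1=T, p0=F] Δ:[p3=F, (p3 ∧ (p1 ∧ p2))=F] refutes=False
  v=0101: Γ:[(p2 ∨ p3)=T, p1=T, p0=F] Δ:[p3=T, (p3 ∧ (p1 ∧ p2))=F] refutes=False
  v=0110: Γ:[(p2 ∨ p3)=T, p1=T, p0=F] Δ:[p3=F, (p3 ∧ (p1 ∧ p2))=F] refutes=False
  v=0111: Γ:[(p2 ∨ p3)=T, p1=T, p0=F] Δ:[p3=T, (p3 ∧ (p1 ∧ p2))=T] refutes=False
  v=1000: Γ:[(p2 ∨ p3)=F, p1=F, p0=T] Δ:[p3=F, (p3 ∧ (p1 ∧ p2))=F] refutes=False
  v=1001: Γ:[(p2 ∨ p3)=T, p1=F, p0=T] Δ:[p3=T, (p3 ∧ (p1 ∧ p2))=F] refutes=False
  v=1010: Γ:[(p2 ∨ p3)=T, p1=F, p0=T] Δ:[p3=F, (p3 ∧ (p1 ∧ p2))=F] refutes=False
  v=1011: Γ:[(p2 ∨ p3)=T, p1=F, p0=T] Δ:[p3=T, (p3 ∧ (p1 ∧ p2))=F] refutes=False
  v=1100: Γ:[(p2 ∨ p3)=F, p1=T, p0=T] Δ:[p3=F, (p3 ∧ (p1 ∧ p2))=F] refutes=False
  v=1101: Γ:[(p2 ∨ p3)=T, p1=T, p0=T] Δ:[p3=T, (p3 ∧ (p1 ∧ p2))=F] refutes=False
  v=1110: Γ:[(p2 ∨ p3)=T, p1=T, p0=T] Δ:[p3=F, (p3 ∧ (p1 ∧ p2))=F] refutes=True  ← countermodel

Result: [1, 1, 1, 0]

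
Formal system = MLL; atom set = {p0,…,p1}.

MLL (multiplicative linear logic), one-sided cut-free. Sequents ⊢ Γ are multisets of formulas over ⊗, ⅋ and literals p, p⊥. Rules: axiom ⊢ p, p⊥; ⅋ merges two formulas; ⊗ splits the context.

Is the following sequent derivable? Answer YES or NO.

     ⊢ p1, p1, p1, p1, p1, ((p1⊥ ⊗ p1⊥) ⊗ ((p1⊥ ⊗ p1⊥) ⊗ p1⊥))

Proof tree:
[⊗]  ⊢ p1, p1, p1, p1, p1, ((p1⊥ ⊗ p1⊥) ⊗ ((p1⊥ ⊗ p1⊥) ⊗ p1⊥))
  [⊗]  ⊢ p1, p1, (p1⊥ ⊗ p1⊥)
    [Ax]  ⊢ p1, p1⊥
    [Ax]  ⊢ p1, p1⊥
  [⊗]  ⊢ p1, p1, p1, ((p1⊥ ⊗ p1⊥) ⊗ p1⊥)
    [⊗]  ⊢ p1, p1, (p1⊥ ⊗ p1⊥)
      [Ax]  ⊢ p1, p1⊥
      [Ax]  ⊢ p1, p1⊥
    [Ax]  ⊢ p1, p1⊥

Result: YES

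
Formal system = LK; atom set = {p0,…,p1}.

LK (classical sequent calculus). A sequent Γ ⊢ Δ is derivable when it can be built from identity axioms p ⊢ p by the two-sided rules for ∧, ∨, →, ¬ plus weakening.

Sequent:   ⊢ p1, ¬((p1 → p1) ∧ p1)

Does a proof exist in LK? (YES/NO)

Derivation (root first):
[¬R]  ⊢ p1, ¬((p1 → p1) ∧ p1)
  [∧L] ((p1 → p1) ∧ p1) ⊢ p1
    [→L] p1, (p1 → p1) ⊢ p1
      [Ax] p1 ⊢ p1
      [Ax] p1 ⊢ p1

Result: YES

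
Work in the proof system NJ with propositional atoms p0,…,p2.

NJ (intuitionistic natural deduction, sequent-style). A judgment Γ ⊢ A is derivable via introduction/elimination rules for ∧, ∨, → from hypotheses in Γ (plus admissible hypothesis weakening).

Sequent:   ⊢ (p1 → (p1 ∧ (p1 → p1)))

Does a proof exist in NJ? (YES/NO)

Proof tree:
[→I]  ⊢ (p1 → (p1 ∧ (p1 → p1)))
  [∧I] p1 ⊢ (p1 ∧ (p1 → p1))
    [Ax] p1 ⊢ p1
    [→I]  ⊢ (p1 → p1)
      [Ax] p1 ⊢ p1

Result: YES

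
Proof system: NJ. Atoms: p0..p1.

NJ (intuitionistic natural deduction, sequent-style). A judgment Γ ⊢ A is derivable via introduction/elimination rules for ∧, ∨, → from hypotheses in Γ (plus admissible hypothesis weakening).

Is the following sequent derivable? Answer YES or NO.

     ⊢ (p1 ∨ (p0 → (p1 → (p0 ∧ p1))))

Derivation trace:
[∨I₂]  ⊢ (p1 ∨ (p0 → (p1 → (p0 ∧ p1))))
  [→I]  ⊢ (p0 → (p1 → (p0 ∧ p1)))
    [→I] p0 ⊢ (p1 → (p0 ∧ p1))
      [∧I] p1, p0 ⊢ (p0 ∧ p1)
        [Ax] p0 ⊢ p0
        [Ax] p1 ⊢ p1

Result: YES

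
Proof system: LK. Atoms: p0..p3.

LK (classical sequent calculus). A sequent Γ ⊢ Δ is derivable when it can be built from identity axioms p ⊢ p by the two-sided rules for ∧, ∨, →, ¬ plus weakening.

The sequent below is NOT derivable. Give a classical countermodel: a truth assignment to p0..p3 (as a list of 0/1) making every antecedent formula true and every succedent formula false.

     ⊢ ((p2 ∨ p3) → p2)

Search for a countermodel by truth-table:
  v=0000: Γ:[] Δ:[((p2 ∨ p3) → p2)=T] refutes=False
  v=0001: Γ:[] Δ:[((p2 ∨ p3) → p2)=F] refutes=True  ← countermodel

Result: [0, 0, 0, 1]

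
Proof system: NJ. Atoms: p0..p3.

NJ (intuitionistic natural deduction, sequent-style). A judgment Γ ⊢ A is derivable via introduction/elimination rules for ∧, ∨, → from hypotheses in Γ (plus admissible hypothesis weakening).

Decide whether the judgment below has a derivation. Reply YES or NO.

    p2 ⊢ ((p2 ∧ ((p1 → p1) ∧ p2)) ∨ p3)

Proof tree:
[∨I₁] p2 ⊢ ((p2 ∧ ((p1 → p1) ∧ p2)) ∨ p3)
  [∧I] p2 ⊢ (p2 ∧ ((p1 → p1) ∧ p2))
    [Ax] p2 ⊢ p2
    [∧I] p2 ⊢ ((p1 → p1) ∧ p2)
      [→I]  ⊢ (p1 → p1)
        [Ax] p1 ⊢ p1
      [Ax] p2 ⊢ p2

Result: YES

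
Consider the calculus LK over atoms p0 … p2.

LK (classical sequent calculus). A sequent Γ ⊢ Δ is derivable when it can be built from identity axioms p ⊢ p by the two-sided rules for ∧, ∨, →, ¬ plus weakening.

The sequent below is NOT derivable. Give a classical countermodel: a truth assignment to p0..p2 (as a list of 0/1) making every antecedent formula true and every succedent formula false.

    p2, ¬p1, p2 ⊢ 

Truth-table refutation:
  v=000: Γ:[p2=F, ¬p1=T, p2=F] Δ:[] refutes=False
  v=001: Γ:[p2=T, ¬p1=T, p2=T] Δ:[] refutes=True  ← countermodel

Result: [0, 0, 1]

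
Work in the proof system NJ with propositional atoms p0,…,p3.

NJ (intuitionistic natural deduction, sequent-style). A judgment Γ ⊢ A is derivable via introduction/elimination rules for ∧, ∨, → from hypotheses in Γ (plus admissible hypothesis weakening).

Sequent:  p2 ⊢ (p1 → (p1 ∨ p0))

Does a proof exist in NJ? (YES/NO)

Derivation (root first):
[Wk] p2 ⊢ (p1 → (p1 ∨ p0))
  [→I]  ⊢ (p1 → (p1 ∨ p0))
    [∨I₁] p1 ⊢ (p1 ∨ p0)
      [Ax] p1 ⊢ p1

Result: YES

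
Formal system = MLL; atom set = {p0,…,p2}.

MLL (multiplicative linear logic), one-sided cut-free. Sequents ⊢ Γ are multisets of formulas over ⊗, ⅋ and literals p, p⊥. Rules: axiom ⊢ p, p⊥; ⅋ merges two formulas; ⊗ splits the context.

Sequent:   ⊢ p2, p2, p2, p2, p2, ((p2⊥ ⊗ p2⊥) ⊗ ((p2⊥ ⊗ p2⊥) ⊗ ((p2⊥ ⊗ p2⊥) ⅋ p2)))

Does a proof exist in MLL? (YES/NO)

Derivation trace:
[⊗]  ⊢ p2, p2, p2, p2, p2, ((p2⊥ ⊗ p2⊥) ⊗ ((p2⊥ ⊗ p2⊥) ⊗ ((p2⊥ ⊗ p2⊥) ⅋ p2)))
  [⊗]  ⊢ p2, p2, (p2⊥ ⊗ p2⊥)
    [Ax]  ⊢ p2, p2⊥
    [Ax]  ⊢ p2, p2⊥
  [⊗]  ⊢ p2, p2, p2, ((p2⊥ ⊗ p2⊥) ⊗ ((p2⊥ ⊗ p2⊥) ⅋ p2))
    [⊗]  ⊢ p2, p2, (p2⊥ ⊗ p2⊥)
      [Ax]  ⊢ p2, p2⊥
      [Ax]  ⊢ p2, p2⊥
    [⅋]  ⊢ p2, ((p2⊥ ⊗ p2⊥) ⅋ p2)
      [⊗]  ⊢ p2, p2, (p2⊥ ⊗ p2⊥)
        [Ax]  ⊢ p2, p2⊥
        [Ax]  ⊢ p2, p2⊥

Result: YES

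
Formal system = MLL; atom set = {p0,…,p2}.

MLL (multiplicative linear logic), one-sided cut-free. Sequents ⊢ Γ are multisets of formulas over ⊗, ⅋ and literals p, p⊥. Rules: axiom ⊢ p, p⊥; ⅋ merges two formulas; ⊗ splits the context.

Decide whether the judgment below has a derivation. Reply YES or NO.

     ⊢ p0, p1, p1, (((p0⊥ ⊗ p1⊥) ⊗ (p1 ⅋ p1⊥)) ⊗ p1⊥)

Derivation (root first):
[⊗]  ⊢ p0, p1, p1, (((p0⊥ ⊗ p1⊥) ⊗ (p1 ⅋ p1⊥)) ⊗ p1⊥)
  [⊗]  ⊢ p0, p1, ((p0⊥ ⊗ p1⊥) ⊗ (p1 ⅋ p1⊥))
    [⊗]  ⊢ p0, p1, (p0⊥ ⊗ p1⊥)
      [Ax]  ⊢ p0, p0⊥
      [Ax]  ⊢ p1, p1⊥
    [⅋]  ⊢ (p1 ⅋ p1⊥)
      [Ax]  ⊢ p1, p1⊥
  [Ax]  ⊢ p1, p1⊥

Result: YES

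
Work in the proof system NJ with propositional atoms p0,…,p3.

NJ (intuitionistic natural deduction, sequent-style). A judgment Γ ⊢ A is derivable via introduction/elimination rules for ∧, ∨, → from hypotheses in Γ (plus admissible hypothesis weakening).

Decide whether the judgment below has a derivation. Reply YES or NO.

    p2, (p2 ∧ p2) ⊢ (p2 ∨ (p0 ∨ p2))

Derivation (root first):
[∨I₂] p2, (p2 ∧ p2) ⊢ (p2 ∨ (p0 ∨ p2))
  [Wk] p2, (p2 ∧ p2) ⊢ (p0 ∨ p2)
    [∨I₂] p2 ⊢ (p0 ∨ p2)
      [Ax] p2 ⊢ p2

Result: YES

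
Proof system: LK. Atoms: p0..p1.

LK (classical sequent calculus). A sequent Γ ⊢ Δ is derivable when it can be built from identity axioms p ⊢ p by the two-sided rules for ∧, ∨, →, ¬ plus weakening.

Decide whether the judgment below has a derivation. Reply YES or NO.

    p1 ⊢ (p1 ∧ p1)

Proof tree:
[∧R] p1 ⊢ (p1 ∧ p1)
  [Ax] p1 ⊢ p1
  [WL] p1, p1 ⊢ p1
    [Ax] p1 ⊢ p1

Result: YES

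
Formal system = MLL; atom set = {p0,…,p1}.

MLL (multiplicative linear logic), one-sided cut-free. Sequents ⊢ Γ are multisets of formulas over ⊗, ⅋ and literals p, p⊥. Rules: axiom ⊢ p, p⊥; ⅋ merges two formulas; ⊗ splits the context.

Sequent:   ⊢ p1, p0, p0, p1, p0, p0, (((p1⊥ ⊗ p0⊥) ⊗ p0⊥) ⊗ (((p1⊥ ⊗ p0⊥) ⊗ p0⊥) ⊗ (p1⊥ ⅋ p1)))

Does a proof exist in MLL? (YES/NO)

Proof tree:
[⊗]  ⊢ p1, p0, p0, p1, p0, p0, (((p1⊥ ⊗ p0⊥) ⊗ p0⊥) ⊗ (((p1⊥ ⊗ p0⊥) ⊗ p0⊥) ⊗ (p1⊥ ⅋ p1)))
  [⊗]  ⊢ p1, p0, p0, ((p1⊥ ⊗ p0⊥) ⊗ p0⊥)
    [⊗]  ⊢ p1, p0, (p1⊥ ⊗ p0⊥)
      [Ax]  ⊢ p1, p1⊥
      [Ax]  ⊢ p0, p0⊥
    [Ax]  ⊢ p0, p0⊥
  [⊗]  ⊢ p1, p0, p0, (((p1⊥ ⊗ p0⊥) ⊗ p0⊥) ⊗ (p1⊥ ⅋ p1))
    [⊗]  ⊢ p1, p0, p0, ((p1⊥ ⊗ p0⊥) ⊗ p0⊥)
      [⊗]  ⊢ p1, p0, (p1⊥ ⊗ p0⊥)
        [Ax]  ⊢ p1, p1⊥
        [Ax]  ⊢ p0, p0⊥
      [Ax]  ⊢ p0, p0⊥
    [⅋]  ⊢ (p1⊥ ⅋ p1)
      [Ax]  ⊢ p1, p1⊥

Result: YES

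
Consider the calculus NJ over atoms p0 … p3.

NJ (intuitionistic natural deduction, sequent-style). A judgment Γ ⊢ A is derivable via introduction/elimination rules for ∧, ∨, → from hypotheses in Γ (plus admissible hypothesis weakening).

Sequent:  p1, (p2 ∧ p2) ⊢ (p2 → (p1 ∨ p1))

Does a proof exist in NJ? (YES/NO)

Derivation trace:
[→I] p1, (p2 ∧ p2) ⊢ (p2 → (p1 ∨ p1))
  [Wk] p1, (p2 ∧ p2), p2 ⊢ (p1 ∨ p1)
    [∨I₁] p1, (p2 ∧ p2) ⊢ (p1 ∨ p1)
      [Wk] p1, (p2 ∧ p2) ⊢ p1
        [Ax] p1 ⊢ p1

Result: YES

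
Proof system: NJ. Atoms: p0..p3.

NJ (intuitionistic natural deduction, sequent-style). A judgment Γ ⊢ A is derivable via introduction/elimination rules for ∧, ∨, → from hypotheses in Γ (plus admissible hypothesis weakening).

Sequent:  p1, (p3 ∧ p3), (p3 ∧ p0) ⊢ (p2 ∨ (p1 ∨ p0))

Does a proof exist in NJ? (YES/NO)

Proof tree:
[Wk] p1, (p3 ∧ p3), (p3 ∧ p0) ⊢ (p2 ∨ (p1 ∨ p0))
  [Wk] p1, (p3 ∧ p3) ⊢ (p2 ∨ (p1 ∨ p0))
    [∨I₂] p1 ⊢ (p2 ∨ (p1 ∨ p0))
      [∨I₁] p1 ⊢ (p1 ∨ p0)
        [Ax] p1 ⊢ p1

Result: YES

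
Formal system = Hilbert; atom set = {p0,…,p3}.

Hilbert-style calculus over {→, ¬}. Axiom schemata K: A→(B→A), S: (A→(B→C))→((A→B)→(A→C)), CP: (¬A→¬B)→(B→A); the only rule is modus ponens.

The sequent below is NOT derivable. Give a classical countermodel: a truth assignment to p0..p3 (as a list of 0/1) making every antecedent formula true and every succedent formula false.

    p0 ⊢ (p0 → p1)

Search for a countermodel by truth-table:
  v=0000: Γ:[p0=F] Δ:[(p0 → p1)=T] refutes=False
  v=0001: Γ:[p0=F] Δ:[(p0 → p1)=T] refutes=False
  v=0010: Γ:[p0=F] Δ:[(p0 → p1)=T] refutes=False
  v=0011: Γ:[p0=F] Δ:[(p0 → p1)=T] refutes=False
  v=0100: Γ:[p0=F] Δ:[(p0 → p1)=T] refutes=False
  v=0101: Γ:[p0=F] Δ:[(p0 → p1)=T] refutes=False
  v=0110: Γ:[p0=F] Δ:[(p0 → p1)=T] refutes=False
  v=0111: Γ:[p0=F] Δ:[(p0 → p1)=T] refutes=False
  v=1000: Γ:[p0=T] Δ:[(p0 → p1)=F] refutes=True  ← countermodel

Result: [1, 0, 0, 0]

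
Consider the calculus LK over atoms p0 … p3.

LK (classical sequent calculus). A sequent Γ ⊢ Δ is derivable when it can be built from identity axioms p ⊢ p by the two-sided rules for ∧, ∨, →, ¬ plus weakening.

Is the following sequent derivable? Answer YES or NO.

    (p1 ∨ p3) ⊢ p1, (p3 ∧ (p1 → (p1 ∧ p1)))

Proof tree:
[∧R] (p1 ∨ p3) ⊢ p1, (p3 ∧ (p1 → (p1 ∧ p1)))
  [∨L] (p1 ∨ p3) ⊢ p1, p3
    [Ax] p1 ⊢ p1
    [Ax] p3 ⊢ p3
  [→R]  ⊢ (p1 → (p1 ∧ p1))
    [∧R] p1 ⊢ (p1 ∧ p1)
      [Ax] p1 ⊢ p1
      [Ax] p1 ⊢ p1

Result: YES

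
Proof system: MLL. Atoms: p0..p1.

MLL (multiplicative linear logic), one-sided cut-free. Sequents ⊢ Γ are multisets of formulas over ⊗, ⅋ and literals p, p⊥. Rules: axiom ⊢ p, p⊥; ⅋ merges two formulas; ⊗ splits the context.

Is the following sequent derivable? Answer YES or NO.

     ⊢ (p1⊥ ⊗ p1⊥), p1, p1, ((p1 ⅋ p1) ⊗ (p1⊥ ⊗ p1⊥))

Derivation trace:
[⊗]  ⊢ (p1⊥ ⊗ p1⊥), p1, p1, ((p1 ⅋ p1) ⊗ (p1⊥ ⊗ p1⊥))
  [⅋]  ⊢ (p1⊥ ⊗ p1⊥), (p1 ⅋ p1)
    [⊗]  ⊢ p1, p1, (p1⊥ ⊗ p1⊥)
      [Ax]  ⊢ p1, p1⊥
      [Ax]  ⊢ p1, p1⊥
  [⊗]  ⊢ p1, p1, (p1⊥ ⊗ p1⊥)
    [Ax]  ⊢ p1, p1⊥
    [Ax]  ⊢ p1, p1⊥

Result: YES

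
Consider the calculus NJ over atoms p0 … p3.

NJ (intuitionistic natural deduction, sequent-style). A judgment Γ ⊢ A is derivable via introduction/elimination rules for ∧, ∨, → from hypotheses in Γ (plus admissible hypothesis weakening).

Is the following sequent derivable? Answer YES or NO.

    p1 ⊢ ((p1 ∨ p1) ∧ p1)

Derivation trace:
[∧I] p1 ⊢ ((p1 ∨ p1) ∧ p1)
  [∨I₂] p1 ⊢ (p1 ∨ p1)
    [Ax] p1 ⊢ p1
  [Ax] p1 ⊢ p1

Result: YES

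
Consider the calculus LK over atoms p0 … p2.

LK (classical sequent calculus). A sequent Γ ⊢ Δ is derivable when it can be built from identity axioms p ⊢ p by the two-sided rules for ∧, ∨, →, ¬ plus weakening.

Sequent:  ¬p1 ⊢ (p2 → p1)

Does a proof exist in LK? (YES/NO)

Truth-table refutation:
  v=000: Γ:[¬p1=T] Δ:[(p2 → p1)=T] refutes=False
  v=001: Γ:[¬p1=T] Δ:[(p2 → p1)=F] refutes=True  ← countermodel

Result: NO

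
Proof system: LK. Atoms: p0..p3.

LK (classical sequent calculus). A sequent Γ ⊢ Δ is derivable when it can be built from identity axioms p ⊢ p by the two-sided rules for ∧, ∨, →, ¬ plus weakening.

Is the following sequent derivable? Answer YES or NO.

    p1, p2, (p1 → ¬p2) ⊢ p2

Derivation (root first):
[→L] p1, p2, (p1 → ¬p2) ⊢ p2
  [Ax] p1 ⊢ p1
  [¬L] p2, ¬p2 ⊢ p2
    [WR] p2 ⊢ p2, p2
      [Ax] p2 ⊢ p2

Result: YES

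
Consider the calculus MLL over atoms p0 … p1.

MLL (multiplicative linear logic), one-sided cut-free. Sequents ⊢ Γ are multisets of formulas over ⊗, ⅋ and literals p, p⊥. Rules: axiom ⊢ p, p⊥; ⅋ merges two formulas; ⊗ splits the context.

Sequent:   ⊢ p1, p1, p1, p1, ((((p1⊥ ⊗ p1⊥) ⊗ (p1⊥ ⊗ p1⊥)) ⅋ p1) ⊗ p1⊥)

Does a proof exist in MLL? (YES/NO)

Derivation trace:
[⊗]  ⊢ p1, p1, p1, p1, ((((p1⊥ ⊗ p1⊥) ⊗ (p1⊥ ⊗ p1⊥)) ⅋ p1) ⊗ p1⊥)
  [⅋]  ⊢ p1, p1, p1, (((p1⊥ ⊗ p1⊥) ⊗ (p1⊥ ⊗ p1⊥)) ⅋ p1)
    [⊗]  ⊢ p1, p1, p1, p1, ((p1⊥ ⊗ p1⊥) ⊗ (p1⊥ ⊗ p1⊥))
      [⊗]  ⊢ p1, p1, (p1⊥ ⊗ p1⊥)
        [Ax]  ⊢ p1, p1⊥
        [Ax]  ⊢ p1, p1⊥
      [⊗]  ⊢ p1, p1, (p1⊥ ⊗ p1⊥)
        [Ax]  ⊢ p1, p1⊥
        [Ax]  ⊢ p1, p1⊥
  [Ax]  ⊢ p1, p1⊥

Result: YES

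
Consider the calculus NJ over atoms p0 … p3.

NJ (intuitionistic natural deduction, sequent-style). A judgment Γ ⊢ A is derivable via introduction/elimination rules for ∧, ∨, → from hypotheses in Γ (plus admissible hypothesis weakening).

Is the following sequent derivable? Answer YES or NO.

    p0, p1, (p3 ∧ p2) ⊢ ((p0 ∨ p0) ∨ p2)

Proof tree:
[∨I₁] p0, p1, (p3 ∧ p2) ⊢ ((p0 ∨ p0) ∨ p2)
  [Wk] p0, p1, (p3 ∧ p2) ⊢ (p0 ∨ p0)
    [∨I₂] p0, p1 ⊢ (p0 ∨ p0)
      [Wk] p0, p1 ⊢ p0
        [Ax] p0 ⊢ p0

Result: YES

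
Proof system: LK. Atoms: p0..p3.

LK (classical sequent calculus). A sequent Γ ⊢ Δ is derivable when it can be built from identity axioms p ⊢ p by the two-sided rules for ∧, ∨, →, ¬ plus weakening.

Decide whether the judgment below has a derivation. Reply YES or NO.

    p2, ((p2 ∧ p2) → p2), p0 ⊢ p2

Derivation trace:
[WL] p2, ((p2 ∧ p2) → p2), p0 ⊢ p2
  [→L] p2, ((p2 ∧ p2) → p2) ⊢ p2
    [∧R] p2 ⊢ (p2 ∧ p2)
      [Ax] p2 ⊢ p2
      [Ax] p2 ⊢ p2
    [Ax] p2 ⊢ p2

Result: YES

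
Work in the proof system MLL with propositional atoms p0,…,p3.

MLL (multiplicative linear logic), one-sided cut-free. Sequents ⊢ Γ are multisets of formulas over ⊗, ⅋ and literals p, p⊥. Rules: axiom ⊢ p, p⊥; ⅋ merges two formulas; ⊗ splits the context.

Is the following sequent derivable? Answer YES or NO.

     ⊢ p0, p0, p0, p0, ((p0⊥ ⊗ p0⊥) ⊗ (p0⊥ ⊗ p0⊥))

Derivation trace:
[⊗]  ⊢ p0, p0, p0, p0, ((p0⊥ ⊗ p0⊥) ⊗ (p0⊥ ⊗ p0⊥))
  [⊗]  ⊢ p0, p0, (p0⊥ ⊗ p0⊥)
    [Ax]  ⊢ p0, p0⊥
    [Ax]  ⊢ p0, p0⊥
  [⊗]  ⊢ p0, p0, (p0⊥ ⊗ p0⊥)
    [Ax]  ⊢ p0, p0⊥
    [Ax]  ⊢ p0, p0⊥

Result: YES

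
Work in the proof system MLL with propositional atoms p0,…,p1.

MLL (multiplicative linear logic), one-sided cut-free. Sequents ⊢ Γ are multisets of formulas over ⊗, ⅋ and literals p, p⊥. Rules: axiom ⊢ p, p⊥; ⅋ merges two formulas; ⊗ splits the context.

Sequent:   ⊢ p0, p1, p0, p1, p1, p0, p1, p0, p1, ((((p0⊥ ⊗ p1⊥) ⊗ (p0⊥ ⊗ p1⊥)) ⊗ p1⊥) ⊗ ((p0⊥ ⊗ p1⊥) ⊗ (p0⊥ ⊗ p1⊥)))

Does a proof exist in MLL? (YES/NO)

Derivation (root first):
[⊗]  ⊢ p0, p1, p0, p1, p1, p0, p1, p0, p1, ((((p0⊥ ⊗ p1⊥) ⊗ (p0⊥ ⊗ p1⊥)) ⊗ p1⊥) ⊗ ((p0⊥ ⊗ p1⊥) ⊗ (p0⊥ ⊗ p1⊥)))
  [⊗]  ⊢ p0, p1, p0, p1, p1, (((p0⊥ ⊗ p1⊥) ⊗ (p0⊥ ⊗ p1⊥)) ⊗ p1⊥)
    [⊗]  ⊢ p0, p1, p0, p1, ((p0⊥ ⊗ p1⊥) ⊗ (p0⊥ ⊗ p1⊥))
      [⊗]  ⊢ p0, p1, (p0⊥ ⊗ p1⊥)
        [Ax]  ⊢ p0, p0⊥
        [Ax]  ⊢ p1, p1⊥
      [⊗]  ⊢ p0, p1, (p0⊥ ⊗ p1⊥)
        [Ax]  ⊢ p0, p0⊥
        [Ax]  ⊢ p1, p1⊥
    [Ax]  ⊢ p1, p1⊥
  [⊗]  ⊢ p0, p1, p0, p1, ((p0⊥ ⊗ p1⊥) ⊗ (p0⊥ ⊗ p1⊥))
    [⊗]  ⊢ p0, p1, (p0⊥ ⊗ p1⊥)
      [Ax]  ⊢ p0, p0⊥
      [Ax]  ⊢ p1, p1⊥
    [⊗]  ⊢ p0, p1, (p0⊥ ⊗ p1⊥)
      [Ax]  ⊢ p0, p0⊥
      [Ax]  ⊢ p1, p1⊥

Result: YES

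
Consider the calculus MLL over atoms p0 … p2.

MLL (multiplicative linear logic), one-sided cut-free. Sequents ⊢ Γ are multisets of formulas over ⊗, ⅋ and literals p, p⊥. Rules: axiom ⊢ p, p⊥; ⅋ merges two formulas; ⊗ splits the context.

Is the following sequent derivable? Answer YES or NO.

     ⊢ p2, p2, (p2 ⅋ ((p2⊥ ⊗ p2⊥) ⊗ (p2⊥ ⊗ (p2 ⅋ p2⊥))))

Proof tree:
[⅋]  ⊢ p2, p2, (p2 ⅋ ((p2⊥ ⊗ p2⊥) ⊗ (p2⊥ ⊗ (p2 ⅋ p2⊥))))
  [⊗]  ⊢ p2, p2, p2, ((p2⊥ ⊗ p2⊥) ⊗ (p2⊥ ⊗ (p2 ⅋ p2⊥)))
    [⊗]  ⊢ p2, p2, (p2⊥ ⊗ p2⊥)
      [Ax]  ⊢ p2, p2⊥
      [Ax]  ⊢ p2, p2⊥
    [⊗]  ⊢ p2, (p2⊥ ⊗ (p2 ⅋ p2⊥))
      [Ax]  ⊢ p2, p2⊥
      [⅋]  ⊢ (p2 ⅋ p2⊥)
        [Ax]  ⊢ p2, p2⊥

Result: YES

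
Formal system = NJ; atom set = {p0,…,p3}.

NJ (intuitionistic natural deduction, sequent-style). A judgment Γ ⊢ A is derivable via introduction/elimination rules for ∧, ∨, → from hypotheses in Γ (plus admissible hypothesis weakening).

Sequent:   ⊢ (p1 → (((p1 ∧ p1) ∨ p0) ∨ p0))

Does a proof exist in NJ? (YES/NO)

Proof tree:
[→I]  ⊢ (p1 → (((p1 ∧ p1) ∨ p0) ∨ p0))
  [∨I₁] p1 ⊢ (((p1 ∧ p1) ∨ p0) ∨ p0)
    [∨I₁] p1 ⊢ ((p1 ∧ p1) ∨ p0)
      [∧I] p1 ⊢ (p1 ∧ p1)
        [Ax] p1 ⊢ p1
        [Ax] p1 ⊢ p1

Result: YES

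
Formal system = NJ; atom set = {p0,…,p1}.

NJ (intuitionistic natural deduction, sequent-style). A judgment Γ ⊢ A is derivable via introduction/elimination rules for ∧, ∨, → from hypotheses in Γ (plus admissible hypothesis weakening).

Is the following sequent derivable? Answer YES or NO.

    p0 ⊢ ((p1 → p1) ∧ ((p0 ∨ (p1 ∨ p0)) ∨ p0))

Derivation (root first):
[∧I] p0 ⊢ ((p1 → p1) ∧ ((p0 ∨ (p1 ∨ p0)) ∨ p0))
  [→I]  ⊢ (p1 → p1)
    [Ax] p1 ⊢ p1
  [∨I₁] p0 ⊢ ((p0 ∨ (p1 ∨ p0)) ∨ p0)
    [∨I₂] p0 ⊢ (p0 ∨ (p1 ∨ p0))
      [∨I₂] p0 ⊢ (p1 ∨ p0)
        [Ax] p0 ⊢ p0

Result: YES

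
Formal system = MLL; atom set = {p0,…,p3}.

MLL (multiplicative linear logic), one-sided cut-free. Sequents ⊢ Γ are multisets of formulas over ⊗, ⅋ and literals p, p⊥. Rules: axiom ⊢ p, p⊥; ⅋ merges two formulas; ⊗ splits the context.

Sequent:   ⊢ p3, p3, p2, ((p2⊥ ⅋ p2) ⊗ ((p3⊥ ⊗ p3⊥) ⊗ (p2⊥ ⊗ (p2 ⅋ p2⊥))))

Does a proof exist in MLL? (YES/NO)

Derivation trace:
[⊗]  ⊢ p3, p3, p2, ((p2⊥ ⅋ p2) ⊗ ((p3⊥ ⊗ p3⊥) ⊗ (p2⊥ ⊗ (p2 ⅋ p2⊥))))
  [⅋]  ⊢ (p2⊥ ⅋ p2)
    [Ax]  ⊢ p2, p2⊥
  [⊗]  ⊢ p3, p3, p2, ((p3⊥ ⊗ p3⊥) ⊗ (p2⊥ ⊗ (p2 ⅋ p2⊥)))
    [⊗]  ⊢ p3, p3, (p3⊥ ⊗ p3⊥)
      [Ax]  ⊢ p3, p3⊥
      [Ax]  ⊢ p3, p3⊥
    [⊗]  ⊢ p2, (p2⊥ ⊗ (p2 ⅋ p2⊥))
      [Ax]  ⊢ p2, p2⊥
      [⅋]  ⊢ (p2 ⅋ p2⊥)
        [Ax]  ⊢ p2, p2⊥

Result: YES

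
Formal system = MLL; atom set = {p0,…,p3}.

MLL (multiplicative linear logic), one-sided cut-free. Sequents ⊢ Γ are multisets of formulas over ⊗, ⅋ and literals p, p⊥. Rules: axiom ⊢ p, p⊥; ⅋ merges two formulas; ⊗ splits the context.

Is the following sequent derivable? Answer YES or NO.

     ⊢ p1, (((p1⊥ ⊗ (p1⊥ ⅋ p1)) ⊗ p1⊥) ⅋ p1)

Derivation (root first):
[⅋]  ⊢ p1, (((p1⊥ ⊗ (p1⊥ ⅋ p1)) ⊗ p1⊥) ⅋ p1)
  [⊗]  ⊢ p1, p1, ((p1⊥ ⊗ (p1⊥ ⅋ p1)) ⊗ p1⊥)
    [⊗]  ⊢ p1, (p1⊥ ⊗ (p1⊥ ⅋ p1))
      [Ax]  ⊢ p1, p1⊥
      [⅋]  ⊢ (p1⊥ ⅋ p1)
        [Ax]  ⊢ p1, p1⊥
    [Ax]  ⊢ p1, p1⊥

Result: YES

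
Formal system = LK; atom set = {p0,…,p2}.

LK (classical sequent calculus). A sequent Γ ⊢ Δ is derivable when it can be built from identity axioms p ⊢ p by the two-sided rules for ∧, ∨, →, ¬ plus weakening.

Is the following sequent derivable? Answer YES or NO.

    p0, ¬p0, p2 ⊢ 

Derivation (root first):
[WL] p0, ¬p0, p2 ⊢ 
  [¬L] p0, ¬p0 ⊢ 
    [Ax] p0 ⊢ p0

Result: YES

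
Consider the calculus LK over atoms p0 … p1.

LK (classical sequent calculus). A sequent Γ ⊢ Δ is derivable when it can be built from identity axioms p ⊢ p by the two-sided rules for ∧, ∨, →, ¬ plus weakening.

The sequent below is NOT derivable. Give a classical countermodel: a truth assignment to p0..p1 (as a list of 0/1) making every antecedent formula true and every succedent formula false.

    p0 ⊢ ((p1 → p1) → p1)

Enumerate valuations to refute Γ ⊢ Δ:
  v=00: Γ:[p0=F] Δ:[((p1 → p1) → p1)=F] refutes=False
  v=01: Γ:[p0=F] Δ:[((p1 → p1) → p1)=T] refutes=False
  v=10: Γ:[p0=T] Δ:[((p1 → p1) → p1)=F] refutes=True  ← countermodel

Result: [1, 0]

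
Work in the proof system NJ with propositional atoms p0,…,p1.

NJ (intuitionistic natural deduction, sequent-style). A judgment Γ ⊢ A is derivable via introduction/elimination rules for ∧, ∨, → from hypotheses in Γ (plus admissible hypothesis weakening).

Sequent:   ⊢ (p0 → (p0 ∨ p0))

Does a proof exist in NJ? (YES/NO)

Derivation (root first):
[→I]  ⊢ (p0 → (p0 ∨ p0))
  [∨I₁] p0 ⊢ (p0 ∨ p0)
    [Ax] p0 ⊢ p0

Result: YES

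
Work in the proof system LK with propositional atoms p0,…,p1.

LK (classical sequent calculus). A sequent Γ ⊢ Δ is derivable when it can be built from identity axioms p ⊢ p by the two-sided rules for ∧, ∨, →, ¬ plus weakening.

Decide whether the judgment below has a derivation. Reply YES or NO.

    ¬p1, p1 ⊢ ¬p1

Proof tree:
[WL] ¬p1, p1 ⊢ ¬p1
  [¬L] ¬p1 ⊢ ¬p1
    [¬R]  ⊢ p1, ¬p1
      [Ax] p1 ⊢ p1

Result: YES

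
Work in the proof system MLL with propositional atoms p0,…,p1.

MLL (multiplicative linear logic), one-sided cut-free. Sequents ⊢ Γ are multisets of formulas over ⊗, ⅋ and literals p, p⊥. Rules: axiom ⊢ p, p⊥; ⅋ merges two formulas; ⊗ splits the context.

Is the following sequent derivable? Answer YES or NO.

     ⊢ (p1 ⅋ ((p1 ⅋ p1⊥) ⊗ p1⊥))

Derivation (root first):
[⅋]  ⊢ (p1 ⅋ ((p1 ⅋ p1⊥) ⊗ p1⊥))
  [⊗]  ⊢ p1, ((p1 ⅋ p1⊥) ⊗ p1⊥)
    [⅋]  ⊢ (p1 ⅋ p1⊥)
      [Ax]  ⊢ p1, p1⊥
    [Ax]  ⊢ p1, p1⊥

Result: YES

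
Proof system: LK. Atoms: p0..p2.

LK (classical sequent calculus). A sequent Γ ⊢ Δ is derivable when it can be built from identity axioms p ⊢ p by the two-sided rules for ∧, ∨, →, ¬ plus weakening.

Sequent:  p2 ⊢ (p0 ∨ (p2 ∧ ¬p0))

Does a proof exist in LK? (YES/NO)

Proof tree:
[∨R] p2 ⊢ (p0 ∨ (p2 ∧ ¬p0))
  [∧R] p2 ⊢ p0, (p2 ∧ ¬p0)
    [Ax] p2 ⊢ p2
    [¬R]  ⊢ p0, ¬p0
      [Ax] p0 ⊢ p0

Result: YES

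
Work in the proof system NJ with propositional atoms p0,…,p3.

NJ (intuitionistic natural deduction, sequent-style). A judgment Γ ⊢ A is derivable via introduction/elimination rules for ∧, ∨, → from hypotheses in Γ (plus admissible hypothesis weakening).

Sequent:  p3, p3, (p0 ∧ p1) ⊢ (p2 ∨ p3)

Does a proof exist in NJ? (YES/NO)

Derivation (root first):
[Wk] p3, p3, (p0 ∧ p1) ⊢ (p2 ∨ p3)
  [Wk] p3, p3 ⊢ (p2 ∨ p3)
    [∨I₂] p3 ⊢ (p2 ∨ p3)
      [Ax] p3 ⊢ p3

Result: YES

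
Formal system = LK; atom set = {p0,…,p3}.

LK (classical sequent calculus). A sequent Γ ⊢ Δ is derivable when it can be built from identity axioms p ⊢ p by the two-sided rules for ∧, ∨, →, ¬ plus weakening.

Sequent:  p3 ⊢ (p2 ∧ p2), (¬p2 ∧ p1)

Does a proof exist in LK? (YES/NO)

Truth-table refutation:
  v=0000: Γ:[p3=F] Δ:[(p2 ∧ p2)=F, (¬p2 ∧ p1)=F] refutes=False
  v=0001: Γ:[p3=T] Δ:[(p2 ∧ p2)=F, (¬p2 ∧ p1)=F] refutes=True  ← countermodel

Result: NO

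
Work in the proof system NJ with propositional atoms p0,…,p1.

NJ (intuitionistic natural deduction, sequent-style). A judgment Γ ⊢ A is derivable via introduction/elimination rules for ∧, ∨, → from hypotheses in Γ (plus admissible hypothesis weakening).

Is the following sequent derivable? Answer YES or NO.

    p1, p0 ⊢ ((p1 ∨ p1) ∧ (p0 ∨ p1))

Proof tree:
[∧I] p1, p0 ⊢ ((p1 ∨ p1) ∧ (p0 ∨ p1))
  [∨I₂] p1 ⊢ (p1 ∨ p1)
    [Ax] p1 ⊢ p1
  [∨I₁] p0 ⊢ (p0 ∨ p1)
    [Ax] p0 ⊢ p0

Result: YES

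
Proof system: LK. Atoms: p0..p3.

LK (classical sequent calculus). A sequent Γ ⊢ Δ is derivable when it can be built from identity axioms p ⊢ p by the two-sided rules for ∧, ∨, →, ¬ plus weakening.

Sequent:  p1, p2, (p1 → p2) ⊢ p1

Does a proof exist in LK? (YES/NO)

Derivation trace:
[→L] p1, p2, (p1 → p2) ⊢ p1
  [WL] p1, p2 ⊢ p1
    [Ax] p1 ⊢ p1
  [WL] p1, p2 ⊢ p1
    [Ax] p1 ⊢ p1

Result: YES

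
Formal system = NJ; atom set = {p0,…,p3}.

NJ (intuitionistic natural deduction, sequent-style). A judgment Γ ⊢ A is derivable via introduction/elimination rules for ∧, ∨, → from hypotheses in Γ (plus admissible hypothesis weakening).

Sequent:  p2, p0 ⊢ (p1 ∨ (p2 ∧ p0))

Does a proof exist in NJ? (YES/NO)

Proof tree:
[∨I₂] p2, p0 ⊢ (p1 ∨ (p2 ∧ p0))
  [∧I] p2, p0 ⊢ (p2 ∧ p0)
    [Ax] p2 ⊢ p2
    [Ax] p0 ⊢ p0

Result: YES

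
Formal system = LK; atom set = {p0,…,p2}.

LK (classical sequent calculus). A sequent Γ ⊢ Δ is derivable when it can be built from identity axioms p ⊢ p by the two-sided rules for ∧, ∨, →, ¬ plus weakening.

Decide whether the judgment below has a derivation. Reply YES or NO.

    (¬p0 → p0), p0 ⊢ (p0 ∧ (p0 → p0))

Derivation (root first):
[∧R] (¬p0 → p0), p0 ⊢ (p0 ∧ (p0 → p0))
  [WL] (¬p0 → p0), p0 ⊢ p0
    [→L] (¬p0 → p0) ⊢ p0
      [¬R]  ⊢ p0, ¬p0
        [Ax] p0 ⊢ p0
      [Ax] p0 ⊢ p0
  [→R]  ⊢ (p0 → p0)
    [Ax] p0 ⊢ p0

Result: YES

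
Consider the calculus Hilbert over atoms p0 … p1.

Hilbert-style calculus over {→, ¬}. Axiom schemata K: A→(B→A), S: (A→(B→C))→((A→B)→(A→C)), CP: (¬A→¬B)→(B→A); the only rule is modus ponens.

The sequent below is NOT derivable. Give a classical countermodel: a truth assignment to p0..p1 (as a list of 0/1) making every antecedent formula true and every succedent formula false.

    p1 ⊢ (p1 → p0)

Truth-table refutation:
  v=00: Γ:[p1=F] Δ:[(p1 → p0)=T] refutes=False
  v=01: Γ:[p1=T] Δ:[(p1 → p0)=F] refutes=True  ← countermodel

Result: [0, 1]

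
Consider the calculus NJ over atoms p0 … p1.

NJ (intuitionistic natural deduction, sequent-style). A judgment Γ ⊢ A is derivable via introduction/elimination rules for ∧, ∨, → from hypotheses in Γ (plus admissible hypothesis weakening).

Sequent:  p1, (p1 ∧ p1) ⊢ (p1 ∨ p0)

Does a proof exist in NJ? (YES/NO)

Derivation trace:
[∨I₁] p1, (p1 ∧ p1) ⊢ (p1 ∨ p0)
  [Wk] p1, (p1 ∧ p1) ⊢ p1
    [Ax] p1 ⊢ p1

Result: YES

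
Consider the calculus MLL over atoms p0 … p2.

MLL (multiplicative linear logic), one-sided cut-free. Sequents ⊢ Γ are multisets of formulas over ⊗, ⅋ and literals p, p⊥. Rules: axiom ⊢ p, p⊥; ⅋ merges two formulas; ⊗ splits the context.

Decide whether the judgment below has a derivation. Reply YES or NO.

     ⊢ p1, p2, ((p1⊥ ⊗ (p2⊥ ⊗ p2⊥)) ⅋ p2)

Proof tree:
[⅋]  ⊢ p1, p2, ((p1⊥ ⊗ (p2⊥ ⊗ p2⊥)) ⅋ p2)
  [⊗]  ⊢ p1, p2, p2, (p1⊥ ⊗ (p2⊥ ⊗ p2⊥))
    [Ax]  ⊢ p1, p1⊥
    [⊗]  ⊢ p2, p2, (p2⊥ ⊗ p2⊥)
      [Ax]  ⊢ p2, p2⊥
      [Ax]  ⊢ p2, p2⊥

Result: YES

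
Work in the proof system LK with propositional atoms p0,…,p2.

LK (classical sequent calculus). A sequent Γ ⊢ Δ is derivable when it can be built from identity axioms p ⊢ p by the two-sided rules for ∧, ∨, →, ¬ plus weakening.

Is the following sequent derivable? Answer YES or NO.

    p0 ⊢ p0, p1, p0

Derivation (root first):
[WR] p0 ⊢ p0, p1, p0
  [WR] p0 ⊢ p0, p1
    [Ax] p0 ⊢ p0

Result: YES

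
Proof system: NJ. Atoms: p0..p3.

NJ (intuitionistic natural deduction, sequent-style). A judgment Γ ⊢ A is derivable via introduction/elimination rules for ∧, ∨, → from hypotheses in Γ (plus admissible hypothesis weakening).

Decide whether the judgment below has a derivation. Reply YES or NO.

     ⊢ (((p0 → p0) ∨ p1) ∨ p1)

Proof tree:
[∨I₁]  ⊢ (((p0 → p0) ∨ p1) ∨ p1)
  [∨I₁]  ⊢ ((p0 → p0) ∨ p1)
    [→I]  ⊢ (p0 → p0)
      [Ax] p0 ⊢ p0

Result: YES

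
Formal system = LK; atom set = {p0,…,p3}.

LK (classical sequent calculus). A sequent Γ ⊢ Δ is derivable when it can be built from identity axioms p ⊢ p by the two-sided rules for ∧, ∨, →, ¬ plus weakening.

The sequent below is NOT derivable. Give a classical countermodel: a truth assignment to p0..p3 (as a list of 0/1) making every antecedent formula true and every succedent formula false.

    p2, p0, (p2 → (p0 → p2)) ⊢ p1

Enumerate valuations to refute Γ ⊢ Δ:
  v=0000: Γ:[p2=F, p0=F, (p2 → (p0 → p2))=T] Δ:[p1=F] refutes=False
  v=0001: Γ:[p2=F, p0=F, (p2 → (p0 → p2))=T] Δ:[p1=F] refutes=False
  v=0010: Γ:[p2=T, p0=F, (p2 → (p0 → p2))=T] Δ:[p1=F] refutes=False
  v=0011: Γ:[p2=T, p0=F, (p2 → (p0 → p2))=T] Δ:[p1=F] refutes=False
  v=0100: Γ:[p2=F, p0=F, (p2 → (p0 → p2))=T] Δ:[p1=T] refutes=False
  v=0101: Γ:[p2=F, p0=F, (p2 → (p0 → p2))=T] Δ:[p1=T] refutes=False
  v=0110: Γ:[p2=T, p0=F, (p2 → (p0 → p2))=T] Δ:[p1=T] refutes=False
  v=0111: Γ:[p2=T, p0=F, (p2 → (p0 → p2))=T] Δ:[p1=T] refutes=False
  v=1000: Γ:[p2=F, p0=T, (p2 → (p0 → p2))=T] Δ:[p1=F] refutes=False
  v=1001: Γ:[p2=F, p0=T, (p2 → (p0 → p2))=T] Δ:[p1=F] refutes=False
  v=1010: Γ:[p2=T, p0=T, (p2 → (p0 → p2))=T] Δ:[p1=F] refutes=True  ← countermodel

Result: [1, 0, 1, 0]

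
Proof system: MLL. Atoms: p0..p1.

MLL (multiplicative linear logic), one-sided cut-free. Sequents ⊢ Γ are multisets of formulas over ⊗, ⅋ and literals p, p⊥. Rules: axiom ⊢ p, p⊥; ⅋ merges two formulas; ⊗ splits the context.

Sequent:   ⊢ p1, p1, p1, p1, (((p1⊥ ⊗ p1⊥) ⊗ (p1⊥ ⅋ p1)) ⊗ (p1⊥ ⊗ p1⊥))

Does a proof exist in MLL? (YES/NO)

Derivation trace:
[⊗]  ⊢ p1, p1, p1, p1, (((p1⊥ ⊗ p1⊥) ⊗ (p1⊥ ⅋ p1)) ⊗ (p1⊥ ⊗ p1⊥))
  [⊗]  ⊢ p1, p1, ((p1⊥ ⊗ p1⊥) ⊗ (p1⊥ ⅋ p1))
    [⊗]  ⊢ p1, p1, (p1⊥ ⊗ p1⊥)
      [Ax]  ⊢ p1, p1⊥
      [Ax]  ⊢ p1, p1⊥
    [⅋]  ⊢ (p1⊥ ⅋ p1)
      [Ax]  ⊢ p1, p1⊥
  [⊗]  ⊢ p1, p1, (p1⊥ ⊗ p1⊥)
    [Ax]  ⊢ p1, p1⊥
    [Ax]  ⊢ p1, p1⊥

Result: YES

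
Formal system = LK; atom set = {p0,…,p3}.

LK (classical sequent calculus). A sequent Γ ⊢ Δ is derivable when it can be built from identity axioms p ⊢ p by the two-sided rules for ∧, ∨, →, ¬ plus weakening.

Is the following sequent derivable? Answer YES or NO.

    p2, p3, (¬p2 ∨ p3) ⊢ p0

Search for a countermodel by truth-table:
  v=0000: Γ:[p2=F, p3=F, (¬p2 ∨ p3)=T] Δ:[p0=F] refutes=False
  v=0001: Γ:[p2=F, p3=T, (¬p2 ∨ p3)=T] Δ:[p0=F] refutes=False
  v=0010: Γ:[p2=T, p3=F, (¬p2 ∨ p3)=F] Δ:[p0=F] refutes=False
  v=0011: Γ:[p2=T, p3=T, (¬p2 ∨ p3)=T] Δ:[p0=F] refutes=True  ← countermodel

Result: NO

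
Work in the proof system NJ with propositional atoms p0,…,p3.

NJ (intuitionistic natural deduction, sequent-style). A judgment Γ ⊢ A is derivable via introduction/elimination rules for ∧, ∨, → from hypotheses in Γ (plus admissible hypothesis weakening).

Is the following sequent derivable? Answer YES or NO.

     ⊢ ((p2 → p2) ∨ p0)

Derivation (root first):
[∨I₁]  ⊢ ((p2 → p2) ∨ p0)
  [→I]  ⊢ (p2 → p2)
    [Ax] p2 ⊢ p2

Result: YES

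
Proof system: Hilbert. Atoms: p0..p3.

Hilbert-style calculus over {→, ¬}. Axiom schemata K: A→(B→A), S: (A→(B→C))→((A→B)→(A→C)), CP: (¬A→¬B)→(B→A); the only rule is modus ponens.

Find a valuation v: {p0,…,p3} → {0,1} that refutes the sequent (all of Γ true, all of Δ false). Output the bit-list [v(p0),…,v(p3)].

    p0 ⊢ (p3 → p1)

Search for a countermodel by truth-table:
  v=0000: Γ:[p0=F] Δ:[(p3 → p1)=T] refutes=False
  v=0001: Γ:[p0=F] Δ:[(p3 → p1)=F] refutes=False
  v=0010: Γ:[p0=F] Δ:[(p3 → p1)=T] refutes=False
  v=0011: Γ:[p0=F] Δ:[(p3 → p1)=F] refutes=False
  v=0100: Γ:[p0=F] Δ:[(p3 → p1)=T] refutes=False
  v=0101: Γ:[p0=F] Δ:[(p3 → p1)=T] refutes=False
  v=0110: Γ:[p0=F] Δ:[(p3 → p1)=T] refutes=False
  v=0111: Γ:[p0=F] Δ:[(p3 → p1)=T] refutes=False
  v=1000: Γ:[p0=T] Δ:[(p3 → p1)=T] refutes=False
  v=1001: Γ:[p0=T] Δ:[(p3 → p1)=F] refutes=True  ← countermodel

Result: [1, 0, 0, 1]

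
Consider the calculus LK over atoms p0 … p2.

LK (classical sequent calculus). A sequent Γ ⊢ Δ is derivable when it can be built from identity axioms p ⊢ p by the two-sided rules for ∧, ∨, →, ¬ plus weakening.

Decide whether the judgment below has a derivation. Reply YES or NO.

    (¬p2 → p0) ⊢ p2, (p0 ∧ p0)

Derivation trace:
[→L] (¬p2 → p0) ⊢ p2, (p0 ∧ p0)
  [¬R]  ⊢ p2, ¬p2
    [Ax] p2 ⊢ p2
  [∧R] p0 ⊢ (p0 ∧ p0)
    [Ax] p0 ⊢ p0
    [Ax] p0 ⊢ p0

Result: YES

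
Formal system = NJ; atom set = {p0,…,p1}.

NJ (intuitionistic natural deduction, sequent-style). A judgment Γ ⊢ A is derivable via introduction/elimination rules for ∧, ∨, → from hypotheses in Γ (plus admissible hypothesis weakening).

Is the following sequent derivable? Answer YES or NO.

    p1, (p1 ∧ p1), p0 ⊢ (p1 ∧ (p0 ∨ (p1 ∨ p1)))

Proof tree:
[∧I] p1, (p1 ∧ p1), p0 ⊢ (p1 ∧ (p0 ∨ (p1 ∨ p1)))
  [Wk] p1, (p1 ∧ p1) ⊢ p1
    [Ax] p1 ⊢ p1
  [Wk] p1, p0 ⊢ (p0 ∨ (p1 ∨ p1))
    [∨I₂] p1 ⊢ (p0 ∨ (p1 ∨ p1))
      [∨I₂] p1 ⊢ (p1 ∨ p1)
        [Ax] p1 ⊢ p1

Result: YES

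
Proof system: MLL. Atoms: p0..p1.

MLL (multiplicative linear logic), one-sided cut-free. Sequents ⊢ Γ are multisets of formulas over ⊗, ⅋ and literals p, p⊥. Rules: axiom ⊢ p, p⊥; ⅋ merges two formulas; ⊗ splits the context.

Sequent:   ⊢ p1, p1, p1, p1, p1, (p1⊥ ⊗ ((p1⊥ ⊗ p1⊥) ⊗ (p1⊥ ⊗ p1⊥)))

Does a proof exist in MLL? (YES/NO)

Derivation (root first):
[⊗]  ⊢ p1, p1, p1, p1, p1, (p1⊥ ⊗ ((p1⊥ ⊗ p1⊥) ⊗ (p1⊥ ⊗ p1⊥)))
  [Ax]  ⊢ p1, p1⊥
  [⊗]  ⊢ p1, p1, p1, p1, ((p1⊥ ⊗ p1⊥) ⊗ (p1⊥ ⊗ p1⊥))
    [⊗]  ⊢ p1, p1, (p1⊥ ⊗ p1⊥)
      [Ax]  ⊢ p1, p1⊥
      [Ax]  ⊢ p1, p1⊥
    [⊗]  ⊢ p1, p1, (p1⊥ ⊗ p1⊥)
      [Ax]  ⊢ p1, p1⊥
      [Ax]  ⊢ p1, p1⊥

Result: YES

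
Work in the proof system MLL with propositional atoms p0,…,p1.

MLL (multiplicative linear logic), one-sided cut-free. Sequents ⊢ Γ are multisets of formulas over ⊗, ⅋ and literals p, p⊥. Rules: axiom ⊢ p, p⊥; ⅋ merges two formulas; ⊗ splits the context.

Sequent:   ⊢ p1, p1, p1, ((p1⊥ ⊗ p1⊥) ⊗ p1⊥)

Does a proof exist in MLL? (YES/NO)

Proof tree:
[⊗]  ⊢ p1, p1, p1, ((p1⊥ ⊗ p1⊥) ⊗ p1⊥)
  [⊗]  ⊢ p1, p1, (p1⊥ ⊗ p1⊥)
    [Ax]  ⊢ p1, p1⊥
    [Ax]  ⊢ p1, p1⊥
  [Ax]  ⊢ p1, p1⊥

Result: YES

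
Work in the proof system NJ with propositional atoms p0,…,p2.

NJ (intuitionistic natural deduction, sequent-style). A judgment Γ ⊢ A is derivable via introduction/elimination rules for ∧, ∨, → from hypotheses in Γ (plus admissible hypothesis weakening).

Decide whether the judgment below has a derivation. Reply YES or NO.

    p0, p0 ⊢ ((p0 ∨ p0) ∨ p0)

Derivation (root first):
[Wk] p0, p0 ⊢ ((p0 ∨ p0) ∨ p0)
  [∨I₁] p0 ⊢ ((p0 ∨ p0) ∨ p0)
    [∨I₁] p0 ⊢ (p0 ∨ p0)
      [Ax] p0 ⊢ p0

Result: YES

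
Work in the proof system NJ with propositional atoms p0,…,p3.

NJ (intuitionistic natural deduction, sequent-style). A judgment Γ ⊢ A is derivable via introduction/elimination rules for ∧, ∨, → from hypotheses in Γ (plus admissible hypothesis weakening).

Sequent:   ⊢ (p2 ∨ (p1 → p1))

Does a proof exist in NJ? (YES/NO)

Derivation (root first):
[∨I₂]  ⊢ (p2 ∨ (p1 → p1))
  [→I]  ⊢ (p1 → p1)
    [Ax] p1 ⊢ p1

Result: YES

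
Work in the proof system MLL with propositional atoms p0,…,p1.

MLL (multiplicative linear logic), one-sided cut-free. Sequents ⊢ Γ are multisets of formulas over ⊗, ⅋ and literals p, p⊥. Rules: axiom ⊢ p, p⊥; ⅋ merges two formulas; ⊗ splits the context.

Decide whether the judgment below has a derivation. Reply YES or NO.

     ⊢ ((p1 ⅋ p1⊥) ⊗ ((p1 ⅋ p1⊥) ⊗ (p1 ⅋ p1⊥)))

Derivation (root first):
[⊗]  ⊢ ((p1 ⅋ p1⊥) ⊗ ((p1 ⅋ p1⊥) ⊗ (p1 ⅋ p1⊥)))
  [⅋]  ⊢ (p1 ⅋ p1⊥)
    [Ax]  ⊢ p1, p1⊥
  [⊗]  ⊢ ((p1 ⅋ p1⊥) ⊗ (p1 ⅋ p1⊥))
    [⅋]  ⊢ (p1 ⅋ p1⊥)
      [Ax]  ⊢ p1, p1⊥
    [⅋]  ⊢ (p1 ⅋ p1⊥)
      [Ax]  ⊢ p1, p1⊥

Result: YES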